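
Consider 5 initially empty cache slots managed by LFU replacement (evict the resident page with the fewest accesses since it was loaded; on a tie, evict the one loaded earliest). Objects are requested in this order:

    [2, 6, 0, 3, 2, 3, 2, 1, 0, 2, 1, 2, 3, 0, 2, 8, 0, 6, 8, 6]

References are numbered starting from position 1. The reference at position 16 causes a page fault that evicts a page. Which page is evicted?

6

pos 1: 2: fault, frames [2]
pos 2: 6: fault, frames [2, 6]
pos 3: 0: fault, frames [2, 6, 0]
pos 4: 3: fault, frames [2, 6, 0, 3]
pos 5: 2: hit
pos 6: 3: hit
pos 7: 2: hit
pos 8: 1: fault, frames [2, 6, 0, 3, 1]
pos 9: 0: hit
pos 10: 2: hit
pos 11: 1: hit
pos 12: 2: hit
pos 13: 3: hit
pos 14: 0: hit
pos 15: 2: hit
pos 16: 8: fault, evict 6, frames [2, 0, 3, 1, 8]
At position 16, page 6 is evicted.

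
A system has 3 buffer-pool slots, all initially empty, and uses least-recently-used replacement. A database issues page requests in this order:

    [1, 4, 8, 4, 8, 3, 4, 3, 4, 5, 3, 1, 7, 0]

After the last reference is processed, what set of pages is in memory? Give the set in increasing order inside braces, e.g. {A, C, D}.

1 → fault, frames (1)
4 → fault, frames (1 4)
8 → fault, frames (1 4 8)
4 → hit
8 → hit
3 → fault, evict 1, frames (4 8 3)
4 → hit
3 → hit
4 → hit
5 → fault, evict 8, frames (3 4 5)
3 → hit
1 → fault, evict 4, frames (5 3 1)
7 → fault, evict 5, frames (3 1 7)
0 → fault, evict 3, frames (1 7 0)

{0, 1, 7}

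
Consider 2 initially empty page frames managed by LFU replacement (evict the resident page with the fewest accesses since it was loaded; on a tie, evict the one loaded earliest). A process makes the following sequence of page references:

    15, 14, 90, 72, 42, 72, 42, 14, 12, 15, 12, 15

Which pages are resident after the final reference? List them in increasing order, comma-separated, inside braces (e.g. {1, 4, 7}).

{15, 42}

15: fault, frames {15}
14: fault, frames {15,14}
90: fault, evict 15, frames {14,90}
72: fault, evict 14, frames {90,72}
42: fault, evict 90, frames {72,42}
72: hit
42: hit
14: fault, evict 72, frames {42,14}
12: fault, evict 14, frames {42,12}
15: fault, evict 12, frames {42,15}
12: fault, evict 15, frames {42,12}
15: fault, evict 12, frames {42,15}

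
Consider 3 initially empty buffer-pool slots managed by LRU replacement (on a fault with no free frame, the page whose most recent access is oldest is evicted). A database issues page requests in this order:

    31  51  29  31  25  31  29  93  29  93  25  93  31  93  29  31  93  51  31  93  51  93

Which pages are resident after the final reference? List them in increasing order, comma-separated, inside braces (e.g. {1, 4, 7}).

{31, 51, 93}

31 → miss, frames [31]
51 → miss, frames [31, 51]
29 → miss, frames [31, 51, 29]
31 → hit
25 → miss, evict 51, frames [29, 31, 25]
31 → hit
29 → hit
93 → miss, evict 25, frames [31, 29, 93]
29 → hit
93 → hit
25 → miss, evict 31, frames [29, 93, 25]
93 → hit
31 → miss, evict 29, frames [25, 93, 31]
93 → hit
29 → miss, evict 25, frames [31, 93, 29]
31 → hit
93 → hit
51 → miss, evict 29, frames [31, 93, 51]
31 → hit
93 → hit
51 → hit
93 → hit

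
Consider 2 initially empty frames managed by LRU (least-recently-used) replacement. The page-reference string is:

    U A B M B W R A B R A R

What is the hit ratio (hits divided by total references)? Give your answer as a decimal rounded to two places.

0.17

U: fault, frames {U}
A: fault, frames {U,A}
B: fault, evict U, frames {A,B}
M: fault, evict A, frames {B,M}
B: hit
W: fault, evict M, frames {B,W}
R: fault, evict B, frames {W,R}
A: fault, evict W, frames {R,A}
B: fault, evict R, frames {A,B}
R: fault, evict A, frames {B,R}
A: fault, evict B, frames {R,A}
R: hit
Hits: 2 of 12 references → 2/12 = 0.1667.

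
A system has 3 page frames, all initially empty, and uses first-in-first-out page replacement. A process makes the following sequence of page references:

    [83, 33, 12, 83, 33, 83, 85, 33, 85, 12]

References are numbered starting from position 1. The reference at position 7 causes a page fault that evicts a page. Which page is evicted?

83

pos 1: 83 → miss, frames {83}
pos 2: 33 → miss, frames {83,33}
pos 3: 12 → miss, frames {83,33,12}
pos 4: 83 → hit
pos 5: 33 → hit
pos 6: 83 → hit
pos 7: 85 → miss, evict 83, frames {33,12,85}
At position 7, page 83 is evicted.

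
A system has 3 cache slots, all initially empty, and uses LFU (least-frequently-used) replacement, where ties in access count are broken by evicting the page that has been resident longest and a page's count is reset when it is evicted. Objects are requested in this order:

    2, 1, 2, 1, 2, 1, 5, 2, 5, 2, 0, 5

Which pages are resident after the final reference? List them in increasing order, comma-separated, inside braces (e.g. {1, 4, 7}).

{1, 2, 5}

2 -> miss, frames [2]
1 -> miss, frames [2, 1]
2 -> hit
1 -> hit
2 -> hit
1 -> hit
5 -> miss, frames [2, 1, 5]
2 -> hit
5 -> hit
2 -> hit
0 -> miss, evict 5, frames [2, 1, 0]
5 -> miss, evict 0, frames [2, 1, 5]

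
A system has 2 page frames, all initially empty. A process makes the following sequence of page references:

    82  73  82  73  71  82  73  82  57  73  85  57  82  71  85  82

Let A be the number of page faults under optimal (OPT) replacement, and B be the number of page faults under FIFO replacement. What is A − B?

-2

Under OPT: F F . . F . F . F . F . F F . F → 9 faults.
Under FIFO: F F . . F F F . F . F . F F F F → 11 faults.
A − B = 9 − 11 = -2.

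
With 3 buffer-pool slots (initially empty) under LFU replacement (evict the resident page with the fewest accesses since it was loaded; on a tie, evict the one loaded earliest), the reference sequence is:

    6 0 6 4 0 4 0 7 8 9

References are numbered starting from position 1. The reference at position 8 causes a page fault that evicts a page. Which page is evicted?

pos 1: 6 -> fault, frames {6}
pos 2: 0 -> fault, frames {6,0}
pos 3: 6 -> hit
pos 4: 4 -> fault, frames {6,0,4}
pos 5: 0 -> hit
pos 6: 4 -> hit
pos 7: 0 -> hit
pos 8: 7 -> fault, evict 6, frames {0,4,7}
At position 8, page 6 is evicted.

6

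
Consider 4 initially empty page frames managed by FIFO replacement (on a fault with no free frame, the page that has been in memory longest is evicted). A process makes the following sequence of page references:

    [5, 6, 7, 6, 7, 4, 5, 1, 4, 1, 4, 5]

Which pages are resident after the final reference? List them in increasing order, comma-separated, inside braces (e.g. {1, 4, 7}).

5: fault, frames {5}
6: fault, frames {5,6}
7: fault, frames {5,6,7}
6: hit
7: hit
4: fault, frames {5,6,7,4}
5: hit
1: fault, evict 5, frames {6,7,4,1}
4: hit
1: hit
4: hit
5: fault, evict 6, frames {7,4,1,5}

{1, 4, 5, 7}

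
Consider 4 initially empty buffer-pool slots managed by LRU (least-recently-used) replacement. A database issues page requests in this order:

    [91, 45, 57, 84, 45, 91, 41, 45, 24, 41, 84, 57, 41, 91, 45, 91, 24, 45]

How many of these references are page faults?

91: fault, frames (91)
45: fault, frames (91 45)
57: fault, frames (91 45 57)
84: fault, frames (91 45 57 84)
45: hit
91: hit
41: fault, evict 57, frames (84 45 91 41)
45: hit
24: fault, evict 84, frames (91 41 45 24)
41: hit
84: fault, evict 91, frames (45 24 41 84)
57: fault, evict 45, frames (24 41 84 57)
41: hit
91: fault, evict 24, frames (84 57 41 91)
45: fault, evict 84, frames (57 41 91 45)
91: hit
24: fault, evict 57, frames (41 45 91 24)
45: hit
Page faults: 11.

11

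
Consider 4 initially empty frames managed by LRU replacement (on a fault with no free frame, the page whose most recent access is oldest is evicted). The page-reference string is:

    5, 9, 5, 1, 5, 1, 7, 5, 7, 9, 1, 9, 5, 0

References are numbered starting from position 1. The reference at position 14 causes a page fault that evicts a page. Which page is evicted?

pos 1: 5 → miss, frames [5]
pos 2: 9 → miss, frames [5, 9]
pos 3: 5 → hit
pos 4: 1 → miss, frames [9, 5, 1]
pos 5: 5 → hit
pos 6: 1 → hit
pos 7: 7 → miss, frames [9, 5, 1, 7]
pos 8: 5 → hit
pos 9: 7 → hit
pos 10: 9 → hit
pos 11: 1 → hit
pos 12: 9 → hit
pos 13: 5 → hit
pos 14: 0 → miss, evict 7, frames [1, 9, 5, 0]
At position 14, page 7 is evicted.

7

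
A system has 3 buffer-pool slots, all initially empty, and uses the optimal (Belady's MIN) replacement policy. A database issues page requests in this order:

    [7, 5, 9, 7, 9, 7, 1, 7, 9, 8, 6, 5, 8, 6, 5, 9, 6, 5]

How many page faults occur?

8

7: miss, frames {7}
5: miss, frames {7,5}
9: miss, frames {7,5,9}
7: hit
9: hit
7: hit
1: miss, evict 5, frames {7,9,1}
7: hit
9: hit
8: miss, evict 1, frames {7,9,8}
6: miss, evict 7, frames {9,8,6}
5: miss, evict 9, frames {8,6,5}
8: hit
6: hit
5: hit
9: miss, evict 8, frames {6,5,9}
6: hit
5: hit
Page faults: 8.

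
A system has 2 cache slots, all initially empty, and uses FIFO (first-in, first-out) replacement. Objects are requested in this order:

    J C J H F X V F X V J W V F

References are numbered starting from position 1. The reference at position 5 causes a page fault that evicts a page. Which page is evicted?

pos 1: J -> fault, frames {J}
pos 2: C -> fault, frames {J,C}
pos 3: J -> hit
pos 4: H -> fault, evict J, frames {C,H}
pos 5: F -> fault, evict C, frames {H,F}
At position 5, page C is evicted.

C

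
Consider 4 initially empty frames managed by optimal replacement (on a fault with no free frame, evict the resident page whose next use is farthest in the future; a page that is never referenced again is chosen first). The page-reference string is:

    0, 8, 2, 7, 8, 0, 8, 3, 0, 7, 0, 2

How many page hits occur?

7

0: fault, frames {0}
8: fault, frames {0,8}
2: fault, frames {0,8,2}
7: fault, frames {0,8,2,7}
8: hit
0: hit
8: hit
3: fault, evict 8, frames {0,2,7,3}
0: hit
7: hit
0: hit
2: hit
Hits: 7.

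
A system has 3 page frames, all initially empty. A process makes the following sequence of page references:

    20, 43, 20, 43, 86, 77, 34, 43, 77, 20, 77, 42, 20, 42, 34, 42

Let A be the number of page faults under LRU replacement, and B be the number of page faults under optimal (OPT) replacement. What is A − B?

2

Under LRU: F F . . F F F F . F . F . . F . → 9 faults.
Under OPT: F F . . F F F . . F . F . . . . → 7 faults.
A − B = 9 − 7 = 2.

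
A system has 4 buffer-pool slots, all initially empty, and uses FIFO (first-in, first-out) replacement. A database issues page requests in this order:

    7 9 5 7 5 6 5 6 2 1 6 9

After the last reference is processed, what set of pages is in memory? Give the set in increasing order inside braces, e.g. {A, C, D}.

7 -> miss, frames [7]
9 -> miss, frames [7, 9]
5 -> miss, frames [7, 9, 5]
7 -> hit
5 -> hit
6 -> miss, frames [7, 9, 5, 6]
5 -> hit
6 -> hit
2 -> miss, evict 7, frames [9, 5, 6, 2]
1 -> miss, evict 9, frames [5, 6, 2, 1]
6 -> hit
9 -> miss, evict 5, frames [6, 2, 1, 9]

{1, 2, 6, 9}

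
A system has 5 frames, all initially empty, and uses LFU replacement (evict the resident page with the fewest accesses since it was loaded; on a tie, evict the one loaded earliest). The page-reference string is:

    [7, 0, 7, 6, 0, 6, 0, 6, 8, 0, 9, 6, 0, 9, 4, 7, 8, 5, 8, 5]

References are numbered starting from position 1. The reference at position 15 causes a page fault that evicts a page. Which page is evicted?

8

pos 1: 7: miss, frames (7)
pos 2: 0: miss, frames (7 0)
pos 3: 7: hit
pos 4: 6: miss, frames (7 0 6)
pos 5: 0: hit
pos 6: 6: hit
pos 7: 0: hit
pos 8: 6: hit
pos 9: 8: miss, frames (7 0 6 8)
pos 10: 0: hit
pos 11: 9: miss, frames (7 0 6 8 9)
pos 12: 6: hit
pos 13: 0: hit
pos 14: 9: hit
pos 15: 4: miss, evict 8, frames (7 0 6 9 4)
At position 15, page 8 is evicted.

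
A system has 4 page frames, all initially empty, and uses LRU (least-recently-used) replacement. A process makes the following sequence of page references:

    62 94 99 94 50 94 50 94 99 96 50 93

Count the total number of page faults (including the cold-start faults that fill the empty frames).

62 -> miss, frames {62}
94 -> miss, frames {62,94}
99 -> miss, frames {62,94,99}
94 -> hit
50 -> miss, frames {62,99,94,50}
94 -> hit
50 -> hit
94 -> hit
99 -> hit
96 -> miss, evict 62, frames {50,94,99,96}
50 -> hit
93 -> miss, evict 94, frames {99,96,50,93}
Page faults: 6.

6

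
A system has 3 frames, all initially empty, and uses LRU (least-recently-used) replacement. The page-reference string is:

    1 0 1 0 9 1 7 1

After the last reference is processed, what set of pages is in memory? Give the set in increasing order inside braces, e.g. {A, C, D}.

1: fault, frames [1]
0: fault, frames [1, 0]
1: hit
0: hit
9: fault, frames [1, 0, 9]
1: hit
7: fault, evict 0, frames [9, 1, 7]
1: hit

{1, 7, 9}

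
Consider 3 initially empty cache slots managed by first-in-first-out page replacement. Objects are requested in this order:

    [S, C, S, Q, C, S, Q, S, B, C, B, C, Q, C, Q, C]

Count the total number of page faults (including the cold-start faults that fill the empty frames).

S: miss, frames [S]
C: miss, frames [S, C]
S: hit
Q: miss, frames [S, C, Q]
C: hit
S: hit
Q: hit
S: hit
B: miss, evict S, frames [C, Q, B]
C: hit
B: hit
C: hit
Q: hit
C: hit
Q: hit
C: hit
Page faults: 4.

4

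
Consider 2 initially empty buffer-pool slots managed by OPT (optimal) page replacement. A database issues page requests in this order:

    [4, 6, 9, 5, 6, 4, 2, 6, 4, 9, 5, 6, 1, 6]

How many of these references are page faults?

4: miss, frames {4}
6: miss, frames {4,6}
9: miss, evict 4, frames {6,9}
5: miss, evict 9, frames {6,5}
6: hit
4: miss, evict 5, frames {6,4}
2: miss, evict 4, frames {6,2}
6: hit
4: miss, evict 2, frames {6,4}
9: miss, evict 4, frames {6,9}
5: miss, evict 9, frames {6,5}
6: hit
1: miss, evict 5, frames {6,1}
6: hit
Page faults: 10.

10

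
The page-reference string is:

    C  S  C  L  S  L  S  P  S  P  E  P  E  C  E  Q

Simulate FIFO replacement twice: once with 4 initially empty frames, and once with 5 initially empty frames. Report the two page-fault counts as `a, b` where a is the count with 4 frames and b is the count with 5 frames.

7, 6

4 frames: F F . F . . . F . . F . . F . F → 7 faults.
5 frames: F F . F . . . F . . F . . . . F → 6 faults.
6 < 7: adding a frame reduced faults, as is typical.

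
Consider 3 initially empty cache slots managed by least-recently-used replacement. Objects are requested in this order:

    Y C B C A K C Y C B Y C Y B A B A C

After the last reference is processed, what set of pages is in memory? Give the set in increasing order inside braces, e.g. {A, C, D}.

Y -> fault, frames {Y}
C -> fault, frames {Y,C}
B -> fault, frames {Y,C,B}
C -> hit
A -> fault, evict Y, frames {B,C,A}
K -> fault, evict B, frames {C,A,K}
C -> hit
Y -> fault, evict A, frames {K,C,Y}
C -> hit
B -> fault, evict K, frames {Y,C,B}
Y -> hit
C -> hit
Y -> hit
B -> hit
A -> fault, evict C, frames {Y,B,A}
B -> hit
A -> hit
C -> fault, evict Y, frames {B,A,C}

{A, B, C}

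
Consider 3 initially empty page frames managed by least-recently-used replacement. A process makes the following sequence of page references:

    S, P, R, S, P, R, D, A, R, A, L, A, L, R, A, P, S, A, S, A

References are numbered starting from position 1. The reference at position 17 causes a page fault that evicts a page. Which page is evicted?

R

pos 1: S: fault, frames [S]
pos 2: P: fault, frames [S, P]
pos 3: R: fault, frames [S, P, R]
pos 4: S: hit
pos 5: P: hit
pos 6: R: hit
pos 7: D: fault, evict S, frames [P, R, D]
pos 8: A: fault, evict P, frames [R, D, A]
pos 9: R: hit
pos 10: A: hit
pos 11: L: fault, evict D, frames [R, A, L]
pos 12: A: hit
pos 13: L: hit
pos 14: R: hit
pos 15: A: hit
pos 16: P: fault, evict L, frames [R, A, P]
pos 17: S: fault, evict R, frames [A, P, S]
At position 17, page R is evicted.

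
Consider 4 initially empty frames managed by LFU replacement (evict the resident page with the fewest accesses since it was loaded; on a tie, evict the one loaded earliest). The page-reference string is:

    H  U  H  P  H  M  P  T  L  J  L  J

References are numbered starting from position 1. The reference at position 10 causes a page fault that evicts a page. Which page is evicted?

T

pos 1: H → miss, frames (H)
pos 2: U → miss, frames (H U)
pos 3: H → hit
pos 4: P → miss, frames (H U P)
pos 5: H → hit
pos 6: M → miss, frames (H U P M)
pos 7: P → hit
pos 8: T → miss, evict U, frames (H P M T)
pos 9: L → miss, evict M, frames (H P T L)
pos 10: J → miss, evict T, frames (H P L J)
At position 10, page T is evicted.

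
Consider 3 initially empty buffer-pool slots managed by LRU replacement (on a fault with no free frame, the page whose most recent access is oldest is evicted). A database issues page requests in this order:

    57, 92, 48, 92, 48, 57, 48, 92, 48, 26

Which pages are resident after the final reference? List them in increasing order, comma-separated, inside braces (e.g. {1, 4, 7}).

57 → miss, frames (57)
92 → miss, frames (57 92)
48 → miss, frames (57 92 48)
92 → hit
48 → hit
57 → hit
48 → hit
92 → hit
48 → hit
26 → miss, evict 57, frames (92 48 26)

{26, 48, 92}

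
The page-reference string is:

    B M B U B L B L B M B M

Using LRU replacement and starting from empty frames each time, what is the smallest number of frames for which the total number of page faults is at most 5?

f=1: 12 faults
f=2: 5 faults
f=3: 5 faults
f=4: 4 faults
Smallest f with faults ≤ 5 is 2.

2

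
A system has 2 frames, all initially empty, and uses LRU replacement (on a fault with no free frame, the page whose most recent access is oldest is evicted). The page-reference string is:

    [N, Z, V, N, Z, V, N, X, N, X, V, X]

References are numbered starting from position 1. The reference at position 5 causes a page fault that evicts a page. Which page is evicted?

V

pos 1: N → miss, frames [N]
pos 2: Z → miss, frames [N, Z]
pos 3: V → miss, evict N, frames [Z, V]
pos 4: N → miss, evict Z, frames [V, N]
pos 5: Z → miss, evict V, frames [N, Z]
At position 5, page V is evicted.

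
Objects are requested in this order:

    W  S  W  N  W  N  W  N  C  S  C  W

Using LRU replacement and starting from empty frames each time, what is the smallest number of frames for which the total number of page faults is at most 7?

2

f=1: 12 faults
f=2: 6 faults
f=3: 6 faults
f=4: 4 faults
Smallest f with faults ≤ 7 is 2.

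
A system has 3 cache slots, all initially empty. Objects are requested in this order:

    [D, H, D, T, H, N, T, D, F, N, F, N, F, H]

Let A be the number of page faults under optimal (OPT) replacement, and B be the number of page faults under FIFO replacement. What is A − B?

Under OPT: F F . F . F . . F . . . . F → 6 faults.
Under FIFO: F F . F . F . F F . . . . F → 7 faults.
A − B = 6 − 7 = -1.

-1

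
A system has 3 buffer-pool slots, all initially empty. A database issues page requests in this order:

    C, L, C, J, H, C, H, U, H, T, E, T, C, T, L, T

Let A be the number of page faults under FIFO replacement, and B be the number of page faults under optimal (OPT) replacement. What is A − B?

Under FIFO: F F . F F F . F . F F . F . F F → 11 faults.
Under OPT: F F . F F . . F . F F . . . F . → 8 faults.
A − B = 11 − 8 = 3.

3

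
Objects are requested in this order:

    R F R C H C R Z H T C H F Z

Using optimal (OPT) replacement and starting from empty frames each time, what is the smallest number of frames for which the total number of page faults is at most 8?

f=1: 14 faults
f=2: 10 faults
f=3: 8 faults
f=4: 7 faults
f=5: 6 faults
f=6: 6 faults
Smallest f with faults ≤ 8 is 3.

3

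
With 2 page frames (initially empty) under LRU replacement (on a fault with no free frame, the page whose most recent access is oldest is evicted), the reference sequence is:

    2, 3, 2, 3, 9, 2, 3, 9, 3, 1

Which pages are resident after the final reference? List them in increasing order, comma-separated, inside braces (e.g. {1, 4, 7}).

{1, 3}

2 -> fault, frames {2}
3 -> fault, frames {2,3}
2 -> hit
3 -> hit
9 -> fault, evict 2, frames {3,9}
2 -> fault, evict 3, frames {9,2}
3 -> fault, evict 9, frames {2,3}
9 -> fault, evict 2, frames {3,9}
3 -> hit
1 -> fault, evict 9, frames {3,1}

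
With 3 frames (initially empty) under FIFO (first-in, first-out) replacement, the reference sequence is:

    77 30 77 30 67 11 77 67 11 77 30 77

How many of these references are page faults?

77 -> miss, frames [77]
30 -> miss, frames [77, 30]
77 -> hit
30 -> hit
67 -> miss, frames [77, 30, 67]
11 -> miss, evict 77, frames [30, 67, 11]
77 -> miss, evict 30, frames [67, 11, 77]
67 -> hit
11 -> hit
77 -> hit
30 -> miss, evict 67, frames [11, 77, 30]
77 -> hit
Page faults: 6.

6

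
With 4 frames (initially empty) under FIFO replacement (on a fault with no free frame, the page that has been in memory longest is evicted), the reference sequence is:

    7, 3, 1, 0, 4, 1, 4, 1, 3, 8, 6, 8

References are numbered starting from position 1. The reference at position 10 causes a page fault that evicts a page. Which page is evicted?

3

pos 1: 7 -> fault, frames (7)
pos 2: 3 -> fault, frames (7 3)
pos 3: 1 -> fault, frames (7 3 1)
pos 4: 0 -> fault, frames (7 3 1 0)
pos 5: 4 -> fault, evict 7, frames (3 1 0 4)
pos 6: 1 -> hit
pos 7: 4 -> hit
pos 8: 1 -> hit
pos 9: 3 -> hit
pos 10: 8 -> fault, evict 3, frames (1 0 4 8)
At position 10, page 3 is evicted.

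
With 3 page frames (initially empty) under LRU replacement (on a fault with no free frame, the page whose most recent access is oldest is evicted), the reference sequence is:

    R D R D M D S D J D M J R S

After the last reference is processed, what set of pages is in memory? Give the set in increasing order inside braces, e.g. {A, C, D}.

{J, R, S}

R: miss, frames {R}
D: miss, frames {R,D}
R: hit
D: hit
M: miss, frames {R,D,M}
D: hit
S: miss, evict R, frames {M,D,S}
D: hit
J: miss, evict M, frames {S,D,J}
D: hit
M: miss, evict S, frames {J,D,M}
J: hit
R: miss, evict D, frames {M,J,R}
S: miss, evict M, frames {J,R,S}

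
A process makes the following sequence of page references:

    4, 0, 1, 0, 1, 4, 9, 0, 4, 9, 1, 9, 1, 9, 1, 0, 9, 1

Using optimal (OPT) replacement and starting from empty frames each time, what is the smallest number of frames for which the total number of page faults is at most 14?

2

f=1: 18 faults
f=2: 9 faults
f=3: 5 faults
f=4: 4 faults
Smallest f with faults ≤ 14 is 2.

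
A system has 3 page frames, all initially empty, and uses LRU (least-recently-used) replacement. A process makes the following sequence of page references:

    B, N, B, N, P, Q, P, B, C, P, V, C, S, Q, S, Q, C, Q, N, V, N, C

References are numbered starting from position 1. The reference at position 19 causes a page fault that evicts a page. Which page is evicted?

S

pos 1: B -> miss, frames {B}
pos 2: N -> miss, frames {B,N}
pos 3: B -> hit
pos 4: N -> hit
pos 5: P -> miss, frames {B,N,P}
pos 6: Q -> miss, evict B, frames {N,P,Q}
pos 7: P -> hit
pos 8: B -> miss, evict N, frames {Q,P,B}
pos 9: C -> miss, evict Q, frames {P,B,C}
pos 10: P -> hit
pos 11: V -> miss, evict B, frames {C,P,V}
pos 12: C -> hit
pos 13: S -> miss, evict P, frames {V,C,S}
pos 14: Q -> miss, evict V, frames {C,S,Q}
pos 15: S -> hit
pos 16: Q -> hit
pos 17: C -> hit
pos 18: Q -> hit
pos 19: N -> miss, evict S, frames {C,Q,N}
At position 19, page S is evicted.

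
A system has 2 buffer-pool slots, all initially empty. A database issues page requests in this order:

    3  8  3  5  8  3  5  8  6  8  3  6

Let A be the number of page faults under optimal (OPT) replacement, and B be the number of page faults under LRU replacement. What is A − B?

-3

Under OPT: F F . F . F . F F . F . → 7 faults.
Under LRU: F F . F F F F F F . F F → 10 faults.
A − B = 7 − 10 = -3.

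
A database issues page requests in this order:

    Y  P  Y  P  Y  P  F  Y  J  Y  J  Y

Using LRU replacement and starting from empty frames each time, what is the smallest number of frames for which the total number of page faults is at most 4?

3

f=1: 12 faults
f=2: 5 faults
f=3: 4 faults
f=4: 4 faults
Smallest f with faults ≤ 4 is 3.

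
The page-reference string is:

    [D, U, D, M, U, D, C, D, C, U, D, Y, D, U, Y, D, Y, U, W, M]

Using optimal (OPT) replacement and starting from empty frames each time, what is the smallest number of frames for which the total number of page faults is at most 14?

f=1: 20 faults
f=2: 12 faults
f=3: 7 faults
f=4: 6 faults
f=5: 6 faults
f=6: 6 faults
Smallest f with faults ≤ 14 is 2.

2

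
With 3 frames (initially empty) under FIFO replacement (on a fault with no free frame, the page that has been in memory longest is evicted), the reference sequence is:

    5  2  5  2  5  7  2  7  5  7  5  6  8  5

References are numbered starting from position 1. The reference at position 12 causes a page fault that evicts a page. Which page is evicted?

pos 1: 5: miss, frames [5]
pos 2: 2: miss, frames [5, 2]
pos 3: 5: hit
pos 4: 2: hit
pos 5: 5: hit
pos 6: 7: miss, frames [5, 2, 7]
pos 7: 2: hit
pos 8: 7: hit
pos 9: 5: hit
pos 10: 7: hit
pos 11: 5: hit
pos 12: 6: miss, evict 5, frames [2, 7, 6]
At position 12, page 5 is evicted.

5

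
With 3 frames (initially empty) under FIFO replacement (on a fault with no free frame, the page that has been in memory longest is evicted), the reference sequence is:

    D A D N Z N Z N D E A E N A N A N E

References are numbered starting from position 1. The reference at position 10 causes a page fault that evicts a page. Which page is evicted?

N

pos 1: D: miss, frames {D}
pos 2: A: miss, frames {D,A}
pos 3: D: hit
pos 4: N: miss, frames {D,A,N}
pos 5: Z: miss, evict D, frames {A,N,Z}
pos 6: N: hit
pos 7: Z: hit
pos 8: N: hit
pos 9: D: miss, evict A, frames {N,Z,D}
pos 10: E: miss, evict N, frames {Z,D,E}
At position 10, page N is evicted.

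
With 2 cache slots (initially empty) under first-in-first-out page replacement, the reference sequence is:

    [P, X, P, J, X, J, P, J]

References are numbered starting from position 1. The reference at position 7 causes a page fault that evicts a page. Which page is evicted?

X

pos 1: P -> miss, frames (P)
pos 2: X -> miss, frames (P X)
pos 3: P -> hit
pos 4: J -> miss, evict P, frames (X J)
pos 5: X -> hit
pos 6: J -> hit
pos 7: P -> miss, evict X, frames (J P)
At position 7, page X is evicted.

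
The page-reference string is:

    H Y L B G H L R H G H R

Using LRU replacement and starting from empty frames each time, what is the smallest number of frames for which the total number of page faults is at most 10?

3

f=1: 12 faults
f=2: 11 faults
f=3: 9 faults
f=4: 7 faults
f=5: 6 faults
f=6: 6 faults
Smallest f with faults ≤ 10 is 3.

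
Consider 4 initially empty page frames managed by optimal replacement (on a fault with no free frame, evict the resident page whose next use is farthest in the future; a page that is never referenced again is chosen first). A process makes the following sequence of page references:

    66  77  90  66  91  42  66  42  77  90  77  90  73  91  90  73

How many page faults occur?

66 → miss, frames (66)
77 → miss, frames (66 77)
90 → miss, frames (66 77 90)
66 → hit
91 → miss, frames (66 77 90 91)
42 → miss, evict 91, frames (66 77 90 42)
66 → hit
42 → hit
77 → hit
90 → hit
77 → hit
90 → hit
73 → miss, evict 42, frames (66 77 90 73)
91 → miss, evict 77, frames (66 90 73 91)
90 → hit
73 → hit
Page faults: 7.

7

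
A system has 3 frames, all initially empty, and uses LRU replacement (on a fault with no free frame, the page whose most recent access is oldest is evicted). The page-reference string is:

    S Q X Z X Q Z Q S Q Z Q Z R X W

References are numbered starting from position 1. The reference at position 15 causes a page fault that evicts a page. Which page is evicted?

Q

pos 1: S -> fault, frames [S]
pos 2: Q -> fault, frames [S, Q]
pos 3: X -> fault, frames [S, Q, X]
pos 4: Z -> fault, evict S, frames [Q, X, Z]
pos 5: X -> hit
pos 6: Q -> hit
pos 7: Z -> hit
pos 8: Q -> hit
pos 9: S -> fault, evict X, frames [Z, Q, S]
pos 10: Q -> hit
pos 11: Z -> hit
pos 12: Q -> hit
pos 13: Z -> hit
pos 14: R -> fault, evict S, frames [Q, Z, R]
pos 15: X -> fault, evict Q, frames [Z, R, X]
At position 15, page Q is evicted.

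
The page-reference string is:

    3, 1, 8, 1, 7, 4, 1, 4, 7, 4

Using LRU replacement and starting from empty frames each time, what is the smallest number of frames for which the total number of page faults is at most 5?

f=1: 10 faults
f=2: 7 faults
f=3: 5 faults
f=4: 5 faults
f=5: 5 faults
Smallest f with faults ≤ 5 is 3.

3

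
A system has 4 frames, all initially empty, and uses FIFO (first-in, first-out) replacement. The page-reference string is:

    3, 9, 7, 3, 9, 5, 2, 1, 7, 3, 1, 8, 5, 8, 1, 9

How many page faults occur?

10

3 -> miss, frames (3)
9 -> miss, frames (3 9)
7 -> miss, frames (3 9 7)
3 -> hit
9 -> hit
5 -> miss, frames (3 9 7 5)
2 -> miss, evict 3, frames (9 7 5 2)
1 -> miss, evict 9, frames (7 5 2 1)
7 -> hit
3 -> miss, evict 7, frames (5 2 1 3)
1 -> hit
8 -> miss, evict 5, frames (2 1 3 8)
5 -> miss, evict 2, frames (1 3 8 5)
8 -> hit
1 -> hit
9 -> miss, evict 1, frames (3 8 5 9)
Page faults: 10.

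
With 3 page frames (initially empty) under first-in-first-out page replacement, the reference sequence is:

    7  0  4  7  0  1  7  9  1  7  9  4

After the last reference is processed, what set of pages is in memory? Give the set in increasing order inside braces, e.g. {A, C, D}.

7 -> miss, frames (7)
0 -> miss, frames (7 0)
4 -> miss, frames (7 0 4)
7 -> hit
0 -> hit
1 -> miss, evict 7, frames (0 4 1)
7 -> miss, evict 0, frames (4 1 7)
9 -> miss, evict 4, frames (1 7 9)
1 -> hit
7 -> hit
9 -> hit
4 -> miss, evict 1, frames (7 9 4)

{4, 7, 9}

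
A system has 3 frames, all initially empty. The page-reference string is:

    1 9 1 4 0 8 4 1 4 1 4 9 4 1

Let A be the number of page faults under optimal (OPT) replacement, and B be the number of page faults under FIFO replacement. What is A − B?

-2

Under OPT: F F . F F F . . . . . F . . → 6 faults.
Under FIFO: F F . F F F . F F . . F . . → 8 faults.
A − B = 6 − 8 = -2.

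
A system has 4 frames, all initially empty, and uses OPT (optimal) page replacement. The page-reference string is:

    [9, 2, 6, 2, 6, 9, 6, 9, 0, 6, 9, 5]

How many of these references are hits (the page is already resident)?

7

9: fault, frames [9]
2: fault, frames [9, 2]
6: fault, frames [9, 2, 6]
2: hit
6: hit
9: hit
6: hit
9: hit
0: fault, frames [9, 2, 6, 0]
6: hit
9: hit
5: fault, evict 0, frames [9, 2, 6, 5]
Hits: 7.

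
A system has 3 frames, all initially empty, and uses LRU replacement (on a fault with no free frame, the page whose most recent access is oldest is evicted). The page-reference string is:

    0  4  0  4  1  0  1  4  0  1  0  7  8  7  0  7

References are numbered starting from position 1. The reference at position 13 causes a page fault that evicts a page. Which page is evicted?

pos 1: 0 → miss, frames [0]
pos 2: 4 → miss, frames [0, 4]
pos 3: 0 → hit
pos 4: 4 → hit
pos 5: 1 → miss, frames [0, 4, 1]
pos 6: 0 → hit
pos 7: 1 → hit
pos 8: 4 → hit
pos 9: 0 → hit
pos 10: 1 → hit
pos 11: 0 → hit
pos 12: 7 → miss, evict 4, frames [1, 0, 7]
pos 13: 8 → miss, evict 1, frames [0, 7, 8]
At position 13, page 1 is evicted.

1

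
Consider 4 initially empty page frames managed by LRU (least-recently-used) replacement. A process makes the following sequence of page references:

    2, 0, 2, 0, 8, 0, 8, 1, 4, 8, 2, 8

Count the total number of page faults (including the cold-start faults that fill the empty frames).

2 -> fault, frames {2}
0 -> fault, frames {2,0}
2 -> hit
0 -> hit
8 -> fault, frames {2,0,8}
0 -> hit
8 -> hit
1 -> fault, frames {2,0,8,1}
4 -> fault, evict 2, frames {0,8,1,4}
8 -> hit
2 -> fault, evict 0, frames {1,4,8,2}
8 -> hit
Page faults: 6.

6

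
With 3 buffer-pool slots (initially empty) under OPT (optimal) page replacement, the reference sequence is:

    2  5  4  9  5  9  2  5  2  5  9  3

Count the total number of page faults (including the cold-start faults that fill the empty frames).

5

2: fault, frames (2)
5: fault, frames (2 5)
4: fault, frames (2 5 4)
9: fault, evict 4, frames (2 5 9)
5: hit
9: hit
2: hit
5: hit
2: hit
5: hit
9: hit
3: fault, evict 9, frames (2 5 3)
Page faults: 5.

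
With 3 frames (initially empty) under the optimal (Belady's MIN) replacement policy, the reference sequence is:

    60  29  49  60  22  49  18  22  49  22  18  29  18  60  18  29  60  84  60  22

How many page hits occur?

60 -> miss, frames (60)
29 -> miss, frames (60 29)
49 -> miss, frames (60 29 49)
60 -> hit
22 -> miss, evict 60, frames (29 49 22)
49 -> hit
18 -> miss, evict 29, frames (49 22 18)
22 -> hit
49 -> hit
22 -> hit
18 -> hit
29 -> miss, evict 49, frames (22 18 29)
18 -> hit
60 -> miss, evict 22, frames (18 29 60)
18 -> hit
29 -> hit
60 -> hit
84 -> miss, evict 29, frames (18 60 84)
60 -> hit
22 -> miss, evict 84, frames (18 60 22)
Hits: 11.

11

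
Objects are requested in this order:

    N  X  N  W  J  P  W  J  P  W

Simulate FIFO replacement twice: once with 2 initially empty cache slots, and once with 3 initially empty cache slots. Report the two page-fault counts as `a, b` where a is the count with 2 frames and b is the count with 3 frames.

2 frames: F F . F F F F F F F → 9 faults.
3 frames: F F . F F F . . . . → 5 faults.
5 < 9: adding a frame reduced faults, as is typical.

9, 5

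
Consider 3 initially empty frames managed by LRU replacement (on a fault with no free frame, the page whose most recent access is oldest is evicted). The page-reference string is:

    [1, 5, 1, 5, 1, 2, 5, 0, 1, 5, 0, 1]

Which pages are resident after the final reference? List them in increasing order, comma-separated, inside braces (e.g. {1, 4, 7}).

1: miss, frames {1}
5: miss, frames {1,5}
1: hit
5: hit
1: hit
2: miss, frames {5,1,2}
5: hit
0: miss, evict 1, frames {2,5,0}
1: miss, evict 2, frames {5,0,1}
5: hit
0: hit
1: hit

{0, 1, 5}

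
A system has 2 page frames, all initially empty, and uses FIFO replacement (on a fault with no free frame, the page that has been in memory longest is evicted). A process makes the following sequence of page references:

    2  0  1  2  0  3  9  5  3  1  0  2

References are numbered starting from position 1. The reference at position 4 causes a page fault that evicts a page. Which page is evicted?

0

pos 1: 2: miss, frames (2)
pos 2: 0: miss, frames (2 0)
pos 3: 1: miss, evict 2, frames (0 1)
pos 4: 2: miss, evict 0, frames (1 2)
At position 4, page 0 is evicted.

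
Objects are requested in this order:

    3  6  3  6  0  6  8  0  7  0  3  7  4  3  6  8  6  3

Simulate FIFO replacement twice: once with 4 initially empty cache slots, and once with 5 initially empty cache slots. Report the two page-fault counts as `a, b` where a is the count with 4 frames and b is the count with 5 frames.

4 frames: F F . . F . F . F . F . F . F F . . → 9 faults.
5 frames: F F . . F . F . F . . . F F F . . . → 8 faults.
8 < 9: adding a frame reduced faults, as is typical.

9, 8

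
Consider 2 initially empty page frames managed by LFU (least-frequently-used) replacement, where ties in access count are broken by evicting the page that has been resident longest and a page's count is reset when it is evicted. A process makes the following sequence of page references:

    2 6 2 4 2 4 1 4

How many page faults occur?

2: miss, frames [2]
6: miss, frames [2, 6]
2: hit
4: miss, evict 6, frames [2, 4]
2: hit
4: hit
1: miss, evict 4, frames [2, 1]
4: miss, evict 1, frames [2, 4]
Page faults: 5.

5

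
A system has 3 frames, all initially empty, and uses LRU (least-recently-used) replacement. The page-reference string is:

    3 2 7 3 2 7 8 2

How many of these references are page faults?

3 -> miss, frames [3]
2 -> miss, frames [3, 2]
7 -> miss, frames [3, 2, 7]
3 -> hit
2 -> hit
7 -> hit
8 -> miss, evict 3, frames [2, 7, 8]
2 -> hit
Page faults: 4.

4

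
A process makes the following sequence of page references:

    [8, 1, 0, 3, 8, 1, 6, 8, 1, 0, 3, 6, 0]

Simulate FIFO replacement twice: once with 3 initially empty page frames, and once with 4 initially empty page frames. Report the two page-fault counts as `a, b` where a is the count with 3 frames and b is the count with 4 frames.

3 frames: F F F F F F F . . F F . . → 9 faults.
4 frames: F F F F . . F F F F F F . → 10 faults.
10 > 9: adding a frame increased faults — Belady's anomaly.

9, 10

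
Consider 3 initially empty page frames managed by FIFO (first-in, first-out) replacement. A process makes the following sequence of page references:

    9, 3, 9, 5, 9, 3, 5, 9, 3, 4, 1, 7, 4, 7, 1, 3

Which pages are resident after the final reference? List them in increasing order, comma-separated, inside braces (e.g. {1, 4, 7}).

{1, 3, 7}

9: miss, frames (9)
3: miss, frames (9 3)
9: hit
5: miss, frames (9 3 5)
9: hit
3: hit
5: hit
9: hit
3: hit
4: miss, evict 9, frames (3 5 4)
1: miss, evict 3, frames (5 4 1)
7: miss, evict 5, frames (4 1 7)
4: hit
7: hit
1: hit
3: miss, evict 4, frames (1 7 3)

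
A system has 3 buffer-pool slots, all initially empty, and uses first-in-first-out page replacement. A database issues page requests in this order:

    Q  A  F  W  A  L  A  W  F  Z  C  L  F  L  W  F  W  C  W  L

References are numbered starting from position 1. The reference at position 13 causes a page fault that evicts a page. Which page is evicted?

pos 1: Q -> miss, frames (Q)
pos 2: A -> miss, frames (Q A)
pos 3: F -> miss, frames (Q A F)
pos 4: W -> miss, evict Q, frames (A F W)
pos 5: A -> hit
pos 6: L -> miss, evict A, frames (F W L)
pos 7: A -> miss, evict F, frames (W L A)
pos 8: W -> hit
pos 9: F -> miss, evict W, frames (L A F)
pos 10: Z -> miss, evict L, frames (A F Z)
pos 11: C -> miss, evict A, frames (F Z C)
pos 12: L -> miss, evict F, frames (Z C L)
pos 13: F -> miss, evict Z, frames (C L F)
At position 13, page Z is evicted.

Z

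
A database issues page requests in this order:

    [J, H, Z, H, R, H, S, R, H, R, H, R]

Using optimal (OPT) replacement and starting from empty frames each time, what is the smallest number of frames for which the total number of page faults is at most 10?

f=1: 12 faults
f=2: 6 faults
f=3: 5 faults
f=4: 5 faults
f=5: 5 faults
Smallest f with faults ≤ 10 is 2.

2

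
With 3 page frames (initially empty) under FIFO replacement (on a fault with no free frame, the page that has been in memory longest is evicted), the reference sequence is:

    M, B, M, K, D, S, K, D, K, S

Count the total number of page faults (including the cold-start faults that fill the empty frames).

M -> fault, frames (M)
B -> fault, frames (M B)
M -> hit
K -> fault, frames (M B K)
D -> fault, evict M, frames (B K D)
S -> fault, evict B, frames (K D S)
K -> hit
D -> hit
K -> hit
S -> hit
Page faults: 5.

5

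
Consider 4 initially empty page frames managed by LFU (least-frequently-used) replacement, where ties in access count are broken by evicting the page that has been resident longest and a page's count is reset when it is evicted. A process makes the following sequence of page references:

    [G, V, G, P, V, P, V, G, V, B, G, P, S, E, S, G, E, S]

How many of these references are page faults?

G -> miss, frames (G)
V -> miss, frames (G V)
G -> hit
P -> miss, frames (G V P)
V -> hit
P -> hit
V -> hit
G -> hit
V -> hit
B -> miss, frames (G V P B)
G -> hit
P -> hit
S -> miss, evict B, frames (G V P S)
E -> miss, evict S, frames (G V P E)
S -> miss, evict E, frames (G V P S)
G -> hit
E -> miss, evict S, frames (G V P E)
S -> miss, evict E, frames (G V P S)
Page faults: 9.

9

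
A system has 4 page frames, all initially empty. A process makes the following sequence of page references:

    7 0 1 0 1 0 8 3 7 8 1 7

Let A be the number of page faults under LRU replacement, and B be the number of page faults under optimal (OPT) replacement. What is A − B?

Under LRU: F F F . . . F F F . F . → 7 faults.
Under OPT: F F F . . . F F . . . . → 5 faults.
A − B = 7 − 5 = 2.

2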